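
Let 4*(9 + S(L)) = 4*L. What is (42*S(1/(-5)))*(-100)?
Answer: 38640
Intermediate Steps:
S(L) = -9 + L (S(L) = -9 + (4*L)/4 = -9 + L)
(42*S(1/(-5)))*(-100) = (42*(-9 + 1/(-5)))*(-100) = (42*(-9 - 1/5))*(-100) = (42*(-46/5))*(-100) = -1932/5*(-100) = 38640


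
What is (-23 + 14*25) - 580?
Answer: -253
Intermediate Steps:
(-23 + 14*25) - 580 = (-23 + 350) - 580 = 327 - 580 = -253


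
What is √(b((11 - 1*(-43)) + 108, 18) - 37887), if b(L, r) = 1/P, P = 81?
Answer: I*√3068846/9 ≈ 194.65*I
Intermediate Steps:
b(L, r) = 1/81
√(b((11 - 1*(-43)) + 108, 18) - 37887) = √(1/81 - 37887) = √(-3068846/81) = I*√3068846/9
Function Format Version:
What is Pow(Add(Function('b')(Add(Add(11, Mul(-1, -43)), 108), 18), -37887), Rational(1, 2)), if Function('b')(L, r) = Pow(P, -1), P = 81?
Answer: Mul(Rational(1, 9), I, Pow(3068846, Rational(1, 2))) ≈ Mul(194.65, I)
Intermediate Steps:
Function('b')(L, r) = Rational(1, 81) (Function('b')(L, r) = Pow(81, -1) = Rational(1, 81))
Pow(Add(Function('b')(Add(Add(11, Mul(-1, -43)), 108), 18), -37887), Rational(1, 2)) = Pow(Add(Rational(1, 81), -37887), Rational(1, 2)) = Pow(Rational(-3068846, 81), Rational(1, 2)) = Mul(Rational(1, 9), I, Pow(3068846, Rational(1, 2)))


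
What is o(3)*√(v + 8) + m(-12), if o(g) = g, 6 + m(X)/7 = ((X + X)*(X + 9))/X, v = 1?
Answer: -75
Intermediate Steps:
m(X) = 84 + 14*X (m(X) = -42 + 7*(((X + X)*(X + 9))/X) = -42 + 7*(((2*X)*(9 + X))/X) = -42 + 7*((2*X*(9 + X))/X) = -42 + 7*(18 + 2*X) = -42 + (126 + 14*X) = 84 + 14*X)
o(3)*√(v + 8) + m(-12) = 3*√(1 + 8) + (84 + 14*(-12)) = 3*√9 + (84 - 168) = 3*3 - 84 = 9 - 84 = -75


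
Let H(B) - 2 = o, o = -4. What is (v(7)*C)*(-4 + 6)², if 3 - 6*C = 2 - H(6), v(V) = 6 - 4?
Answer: -4/3 ≈ -1.3333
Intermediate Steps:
H(B) = -2 (H(B) = 2 - 4 = -2)
v(V) = 2
C = -⅙ (C = ½ - (2 - 1*(-2))/6 = ½ - (2 + 2)/6 = ½ - ⅙*4 = ½ - ⅔ = -⅙ ≈ -0.16667)
(v(7)*C)*(-4 + 6)² = (2*(-⅙))*(-4 + 6)² = -⅓*2² = -⅓*4 = -4/3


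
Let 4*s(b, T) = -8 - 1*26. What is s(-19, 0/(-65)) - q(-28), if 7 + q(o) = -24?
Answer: 45/2 ≈ 22.500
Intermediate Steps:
q(o) = -31 (q(o) = -7 - 24 = -31)
s(b, T) = -17/2 (s(b, T) = (-8 - 1*26)/4 = (-8 - 26)/4 = (1/4)*(-34) = -17/2)
s(-19, 0/(-65)) - q(-28) = -17/2 - 1*(-31) = -17/2 + 31 = 45/2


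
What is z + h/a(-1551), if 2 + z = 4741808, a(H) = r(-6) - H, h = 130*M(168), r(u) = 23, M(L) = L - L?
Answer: 4741806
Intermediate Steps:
M(L) = 0
h = 0 (h = 130*0 = 0)
a(H) = 23 - H
z = 4741806 (z = -2 + 4741808 = 4741806)
z + h/a(-1551) = 4741806 + 0/(23 - 1*(-1551)) = 4741806 + 0/(23 + 1551) = 4741806 + 0/1574 = 4741806 + 0*(1/1574) = 4741806 + 0 = 4741806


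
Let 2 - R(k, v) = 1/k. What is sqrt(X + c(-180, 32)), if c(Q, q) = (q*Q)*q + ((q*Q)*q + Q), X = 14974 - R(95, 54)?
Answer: I*sqrt(3193478105)/95 ≈ 594.85*I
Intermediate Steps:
R(k, v) = 2 - 1/k
X = 1422341/95 (X = 14974 - (2 - 1/95) = 14974 - 1*189/95 = 14974 - 189/95 = 1422341/95 ≈ 14972.)
c(Q, q) = Q + 2*Q*q**2 (c(Q, q) = (Q*q)*q + ((Q*q)*q + Q) = Q*q**2 + (Q*q**2 + Q) = Q*q**2 + (Q + Q*q**2) = Q + 2*Q*q**2)
sqrt(X + c(-180, 32)) = sqrt(1422341/95 - 180*(1 + 2*32**2)) = sqrt(1422341/95 - 180*(1 + 2*1024)) = sqrt(1422341/95 - 180*(1 + 2048)) = sqrt(1422341/95 - 180*2049) = sqrt(1422341/95 - 368820) = sqrt(-33615559/95) = I*sqrt(3193478105)/95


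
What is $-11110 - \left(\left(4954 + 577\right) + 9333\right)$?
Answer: $-25974$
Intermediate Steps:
$-11110 - \left(\left(4954 + 577\right) + 9333\right) = -11110 - \left(5531 + 9333\right) = -11110 - 14864 = -25974$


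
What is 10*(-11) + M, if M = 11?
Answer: -99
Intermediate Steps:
10*(-11) + M = 10*(-11) + 11 = -110 + 11 = -99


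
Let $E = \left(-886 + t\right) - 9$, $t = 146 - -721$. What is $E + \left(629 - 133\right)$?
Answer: $468$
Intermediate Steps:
$t = 867$ ($t = 146 + 721 = 867$)
$E = -28$ ($E = \left(-886 + 867\right) - 9 = -19 - 9 = -28$)
$E + \left(629 - 133\right) = -28 + \left(629 - 133\right) = -28 + 496 = 468$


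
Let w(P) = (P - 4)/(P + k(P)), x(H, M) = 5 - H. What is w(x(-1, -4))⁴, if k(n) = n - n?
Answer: 1/81 ≈ 0.012346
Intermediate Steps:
k(n) = 0
w(P) = (-4 + P)/P (w(P) = (P - 4)/(P + 0) = (-4 + P)/P)
w(x(-1, -4))⁴ = ((-4 + (5 - 1*(-1)))/(5 - 1*(-1)))⁴ = ((-4 + (5 + 1))/(5 + 1))⁴ = ((-4 + 6)/6)⁴ = ((⅙)*2)⁴ = (⅓)⁴ = 1/81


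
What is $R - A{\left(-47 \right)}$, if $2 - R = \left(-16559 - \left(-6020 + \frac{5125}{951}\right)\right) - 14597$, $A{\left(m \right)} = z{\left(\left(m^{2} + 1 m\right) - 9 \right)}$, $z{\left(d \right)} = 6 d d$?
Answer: $- \frac{26425732391}{951} \approx -2.7787 \cdot 10^{7}$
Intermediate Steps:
$z{\left(d \right)} = 6 d^{2}$
$A{\left(m \right)} = 6 \left(-9 + m + m^{2}\right)^{2}$ ($A{\left(m \right)} = 6 \left(\left(m^{2} + 1 m\right) - 9\right)^{2} = 6 \left(\left(m^{2} + m\right) - 9\right)^{2} = 6 \left(\left(m + m^{2}\right) - 9\right)^{2} = 6 \left(-9 + m + m^{2}\right)^{2}$)
$R = \frac{23911363}{951}$ ($R = 2 - \left(\left(-16559 - \left(-6020 + \frac{5125}{951}\right)\right) - 14597\right) = 2 - \left(\left(-16559 + \left(\left(-5125\right) \frac{1}{951} + 6020\right)\right) - 14597\right) = 2 - \left(\left(-16559 + \left(- \frac{5125}{951} + 6020\right)\right) - 14597\right) = 2 - \left(\left(-16559 + \frac{5719895}{951}\right) - 14597\right) = 2 - \left(- \frac{10027714}{951} - 14597\right) = 2 - - \frac{23909461}{951} = 2 + \frac{23909461}{951} = \frac{23911363}{951} \approx 25143.0$)
$R - A{\left(-47 \right)} = \frac{23911363}{951} - 6 \left(-9 - 47 + \left(-47\right)^{2}\right)^{2} = \frac{23911363}{951} - 6 \left(-9 - 47 + 2209\right)^{2} = \frac{23911363}{951} - 6 \cdot 2153^{2} = \frac{23911363}{951} - 6 \cdot 4635409 = \frac{23911363}{951} - 27812454 = - \frac{26425732391}{951}$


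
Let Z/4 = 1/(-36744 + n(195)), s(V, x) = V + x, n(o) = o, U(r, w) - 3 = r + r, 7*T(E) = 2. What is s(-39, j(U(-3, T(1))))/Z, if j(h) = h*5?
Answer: 986823/2 ≈ 4.9341e+5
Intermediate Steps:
T(E) = 2/7 (T(E) = (⅐)*2 = 2/7)
U(r, w) = 3 + 2*r (U(r, w) = 3 + (r + r) = 3 + 2*r)
j(h) = 5*h
Z = -4/36549 (Z = 4/(-36744 + 195) = 4/(-36549) = 4*(-1/36549) = -4/36549 ≈ -0.00010944)
s(-39, j(U(-3, T(1))))/Z = (-39 + 5*(3 + 2*(-3)))/(-4/36549) = (-39 + 5*(3 - 6))*(-36549/4) = (-39 + 5*(-3))*(-36549/4) = (-39 - 15)*(-36549/4) = -54*(-36549/4) = 986823/2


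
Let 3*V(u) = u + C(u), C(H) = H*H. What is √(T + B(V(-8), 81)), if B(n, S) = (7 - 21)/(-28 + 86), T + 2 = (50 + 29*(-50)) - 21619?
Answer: 4*I*√1210054/29 ≈ 151.73*I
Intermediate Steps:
C(H) = H²
V(u) = u/3 + u²/3 (V(u) = (u + u²)/3 = u/3 + u²/3)
T = -23021 (T = -2 + ((50 + 29*(-50)) - 21619) = -2 + ((50 - 1450) - 21619) = -2 + (-1400 - 21619) = -2 - 23019 = -23021)
B(n, S) = -7/29 (B(n, S) = -14/58 = -14*1/58 = -7/29)
√(T + B(V(-8), 81)) = √(-23021 - 7/29) = √(-667616/29) = 4*I*√1210054/29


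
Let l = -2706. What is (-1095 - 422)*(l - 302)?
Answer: 4563136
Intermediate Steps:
(-1095 - 422)*(l - 302) = (-1095 - 422)*(-2706 - 302) = -1517*(-3008) = 4563136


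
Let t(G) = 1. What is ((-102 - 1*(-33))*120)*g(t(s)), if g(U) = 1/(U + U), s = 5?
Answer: -4140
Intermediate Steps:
g(U) = 1/(2*U)
((-102 - 1*(-33))*120)*g(t(s)) = ((-102 - 1*(-33))*120)*((1/2)/1) = ((-102 + 33)*120)*((1/2)*1) = -69*120*(1/2) = -8280*1/2 = -4140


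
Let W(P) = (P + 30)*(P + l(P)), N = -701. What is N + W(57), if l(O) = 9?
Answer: 5041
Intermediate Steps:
W(P) = (9 + P)*(30 + P) (W(P) = (P + 30)*(P + 9) = (30 + P)*(9 + P) = (9 + P)*(30 + P))
N + W(57) = -701 + (270 + 57**2 + 39*57) = -701 + (270 + 3249 + 2223) = -701 + 5742 = 5041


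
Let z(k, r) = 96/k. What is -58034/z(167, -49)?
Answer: -4845839/48 ≈ -1.0096e+5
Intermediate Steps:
-58034/z(167, -49) = -58034/(96/167) = -58034/(96*(1/167)) = -58034/96/167 = -58034*167/96 = -4845839/48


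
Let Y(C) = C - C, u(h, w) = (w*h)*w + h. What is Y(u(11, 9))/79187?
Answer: 0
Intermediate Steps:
u(h, w) = h + h*w² (u(h, w) = (h*w)*w + h = h*w² + h = h + h*w²)
Y(C) = 0
Y(u(11, 9))/79187 = 0/79187 = 0*(1/79187) = 0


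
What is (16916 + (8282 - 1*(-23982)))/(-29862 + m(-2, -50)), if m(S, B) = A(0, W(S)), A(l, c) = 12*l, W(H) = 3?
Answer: -24590/14931 ≈ -1.6469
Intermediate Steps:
m(S, B) = 0 (m(S, B) = 12*0 = 0)
(16916 + (8282 - 1*(-23982)))/(-29862 + m(-2, -50)) = (16916 + (8282 - 1*(-23982)))/(-29862 + 0) = (16916 + (8282 + 23982))/(-29862) = (16916 + 32264)*(-1/29862) = 49180*(-1/29862) = -24590/14931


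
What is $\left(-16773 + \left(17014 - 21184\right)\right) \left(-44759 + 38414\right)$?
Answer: $132883335$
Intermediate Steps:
$\left(-16773 + \left(17014 - 21184\right)\right) \left(-44759 + 38414\right) = \left(-16773 - 4170\right) \left(-6345\right) = \left(-20943\right) \left(-6345\right) = 132883335$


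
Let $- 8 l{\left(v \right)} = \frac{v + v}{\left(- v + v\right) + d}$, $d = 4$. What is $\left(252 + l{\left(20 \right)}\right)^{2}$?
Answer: $\frac{1006009}{16} \approx 62876.0$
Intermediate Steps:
$l{\left(v \right)} = - \frac{v}{16}$ ($l{\left(v \right)} = - \frac{\left(v + v\right) \frac{1}{\left(- v + v\right) + 4}}{8} = - \frac{2 v \frac{1}{0 + 4}}{8} = - \frac{2 v \frac{1}{4}}{8} = - \frac{\frac{1}{2} v}{8} = - \frac{v}{16}$)
$\left(252 + l{\left(20 \right)}\right)^{2} = \left(252 - \frac{5}{4}\right)^{2} = \left(\frac{1003}{4}\right)^{2} = \frac{1006009}{16}$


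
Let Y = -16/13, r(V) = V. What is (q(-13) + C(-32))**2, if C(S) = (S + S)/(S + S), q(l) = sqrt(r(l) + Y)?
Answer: (13 + I*sqrt(2405))**2/169 ≈ -13.231 + 7.5447*I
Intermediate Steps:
Y = -16/13 (Y = -16*1/13 = -16/13 ≈ -1.2308)
q(l) = sqrt(-16/13 + l) (q(l) = sqrt(l - 16/13) = sqrt(-16/13 + l))
C(S) = 1 (C(S) = (2*S)/((2*S)) = (2*S)*(1/(2*S)) = 1)
(q(-13) + C(-32))**2 = (sqrt(-208 + 169*(-13))/13 + 1)**2 = (sqrt(-208 - 2197)/13 + 1)**2 = (sqrt(-2405)/13 + 1)**2 = ((I*sqrt(2405))/13 + 1)**2 = (I*sqrt(2405)/13 + 1)**2 = (1 + I*sqrt(2405)/13)**2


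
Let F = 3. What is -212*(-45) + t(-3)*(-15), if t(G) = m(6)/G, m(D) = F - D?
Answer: 9525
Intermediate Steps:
m(D) = 3 - D
t(G) = -3/G (t(G) = (3 - 1*6)/G = (3 - 6)/G = -3/G)
-212*(-45) + t(-3)*(-15) = -212*(-45) - 3/(-3)*(-15) = 9540 - 3*(-⅓)*(-15) = 9540 + 1*(-15) = 9540 - 15 = 9525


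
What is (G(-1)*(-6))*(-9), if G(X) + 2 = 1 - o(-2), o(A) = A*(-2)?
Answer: -270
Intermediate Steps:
o(A) = -2*A
G(X) = -5 (G(X) = -2 + (1 - (-2)*(-2)) = -2 + (1 - 1*4) = -2 + (1 - 4) = -2 - 3 = -5)
(G(-1)*(-6))*(-9) = -5*(-6)*(-9) = 30*(-9) = -270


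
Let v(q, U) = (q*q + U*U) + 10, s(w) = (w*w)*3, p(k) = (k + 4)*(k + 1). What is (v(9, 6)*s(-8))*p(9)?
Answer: 3169920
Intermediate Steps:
p(k) = (1 + k)*(4 + k) (p(k) = (4 + k)*(1 + k) = (1 + k)*(4 + k))
s(w) = 3*w² (s(w) = w²*3 = 3*w²)
v(q, U) = 10 + U² + q² (v(q, U) = (q² + U²) + 10 = (U² + q²) + 10 = 10 + U² + q²)
(v(9, 6)*s(-8))*p(9) = ((10 + 6² + 9²)*(3*(-8)²))*(4 + 9² + 5*9) = ((10 + 36 + 81)*(3*64))*(4 + 81 + 45) = (127*192)*130 = 24384*130 = 3169920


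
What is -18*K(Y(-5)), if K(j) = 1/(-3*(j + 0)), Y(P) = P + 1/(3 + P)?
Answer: -12/11 ≈ -1.0909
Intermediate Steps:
K(j) = -1/(3*j) (K(j) = 1/(-3*j) = -1/(3*j))
-18*K(Y(-5)) = -(-6)/((1 + (-5)² + 3*(-5))/(3 - 5)) = -(-6)/((1 + 25 - 15)/(-2)) = -(-6)/((-½*11)) = -(-6)/(-11/2) = -(-6)*(-2)/11 = -18*2/33 = -12/11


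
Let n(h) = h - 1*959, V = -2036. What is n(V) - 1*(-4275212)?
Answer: 4272217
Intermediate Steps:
n(h) = -959 + h (n(h) = h - 959 = -959 + h)
n(V) - 1*(-4275212) = (-959 - 2036) - 1*(-4275212) = -2995 + 4275212 = 4272217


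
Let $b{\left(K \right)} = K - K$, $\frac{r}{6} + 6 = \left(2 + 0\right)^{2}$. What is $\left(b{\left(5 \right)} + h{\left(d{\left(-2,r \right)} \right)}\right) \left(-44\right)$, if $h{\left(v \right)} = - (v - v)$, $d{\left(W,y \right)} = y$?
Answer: $0$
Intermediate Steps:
$r = -12$ ($r = -36 + 6 \left(2 + 0\right)^{2} = -36 + 6 \cdot 2^{2} = -36 + 6 \cdot 4 = -36 + 24 = -12$)
$b{\left(K \right)} = 0$
$h{\left(v \right)} = 0$ ($h{\left(v \right)} = \left(-1\right) 0 = 0$)
$\left(b{\left(5 \right)} + h{\left(d{\left(-2,r \right)} \right)}\right) \left(-44\right) = \left(0 + 0\right) \left(-44\right) = 0 \left(-44\right) = 0$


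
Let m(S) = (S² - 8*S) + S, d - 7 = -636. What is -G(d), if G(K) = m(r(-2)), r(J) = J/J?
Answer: 6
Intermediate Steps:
d = -629 (d = 7 - 636 = -629)
r(J) = 1
m(S) = S² - 7*S
G(K) = -6 (G(K) = 1*(-7 + 1) = 1*(-6) = -6)
-G(d) = -1*(-6) = 6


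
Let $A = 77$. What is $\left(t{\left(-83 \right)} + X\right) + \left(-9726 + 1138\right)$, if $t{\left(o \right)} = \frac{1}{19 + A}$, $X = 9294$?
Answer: $\frac{67777}{96} \approx 706.01$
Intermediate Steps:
$t{\left(o \right)} = \frac{1}{96}$ ($t{\left(o \right)} = \frac{1}{19 + 77} = \frac{1}{96}$)
$\left(t{\left(-83 \right)} + X\right) + \left(-9726 + 1138\right) = \left(\frac{1}{96} + 9294\right) + \left(-9726 + 1138\right) = \frac{892225}{96} - 8588 = \frac{67777}{96}$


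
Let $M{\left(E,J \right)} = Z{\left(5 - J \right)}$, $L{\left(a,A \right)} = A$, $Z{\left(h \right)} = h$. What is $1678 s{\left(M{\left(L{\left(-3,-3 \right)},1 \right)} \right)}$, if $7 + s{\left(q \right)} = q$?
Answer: $-5034$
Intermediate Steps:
$M{\left(E,J \right)} = 5 - J$
$s{\left(q \right)} = -7 + q$
$1678 s{\left(M{\left(L{\left(-3,-3 \right)},1 \right)} \right)} = 1678 \left(-7 + \left(5 - 1\right)\right) = 1678 \left(-7 + 4\right) = 1678 \left(-3\right) = -5034$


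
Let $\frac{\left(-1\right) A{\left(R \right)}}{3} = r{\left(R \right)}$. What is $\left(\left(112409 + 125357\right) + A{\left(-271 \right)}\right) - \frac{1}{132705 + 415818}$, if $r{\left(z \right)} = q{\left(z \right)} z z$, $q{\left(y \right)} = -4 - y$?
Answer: $- \frac{32137126072426}{548523} \approx -5.8588 \cdot 10^{7}$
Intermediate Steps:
$r{\left(z \right)} = z^{2} \left(-4 - z\right)$ ($r{\left(z \right)} = \left(-4 - z\right) z z = z \left(-4 - z\right) z = z^{2} \left(-4 - z\right)$)
$A{\left(R \right)} = - 3 R^{2} \left(-4 - R\right)$
$\left(\left(112409 + 125357\right) + A{\left(-271 \right)}\right) - \frac{1}{132705 + 415818} = \left(\left(112409 + 125357\right) + 3 \left(-271\right)^{2} \left(4 - 271\right)\right) - \frac{1}{132705 + 415818} = \left(237766 + 3 \cdot 73441 \left(-267\right)\right) - \frac{1}{548523} = \left(237766 - 58826241\right) - \frac{1}{548523} = -58588475 - \frac{1}{548523} = - \frac{32137126072426}{548523}$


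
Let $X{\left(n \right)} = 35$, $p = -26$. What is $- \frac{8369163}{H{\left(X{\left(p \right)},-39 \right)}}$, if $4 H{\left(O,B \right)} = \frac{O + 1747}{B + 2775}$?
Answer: $-51398496$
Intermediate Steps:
$H{\left(O,B \right)} = \frac{1747 + O}{4 \left(2775 + B\right)}$ ($H{\left(O,B \right)} = \frac{\left(O + 1747\right) \frac{1}{B + 2775}}{4} = \frac{\left(1747 + O\right) \frac{1}{2775 + B}}{4} = \frac{\frac{1}{2775 + B} \left(1747 + O\right)}{4} = \frac{1747 + O}{4 \left(2775 + B\right)}$)
$- \frac{8369163}{H{\left(X{\left(p \right)},-39 \right)}} = - \frac{8369163}{\frac{1}{4} \frac{1}{2775 - 39} \left(1747 + 35\right)} = - \frac{8369163}{\frac{1}{4} \cdot \frac{1}{2736} \cdot 1782} = - \frac{8369163}{\frac{99}{608}} = \left(-8369163\right) \frac{608}{99} = -51398496$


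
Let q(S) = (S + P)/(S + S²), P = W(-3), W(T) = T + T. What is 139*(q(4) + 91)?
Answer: 126351/10 ≈ 12635.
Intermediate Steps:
W(T) = 2*T
P = -6 (P = 2*(-3) = -6)
q(S) = (-6 + S)/(S + S²) (q(S) = (S - 6)/(S + S²) = (-6 + S)/(S + S²))
139*(q(4) + 91) = 139*((-6 + 4)/(4*(1 + 4)) + 91) = 139*((¼)*(-2)/5 + 91) = 139*((¼)*(⅕)*(-2) + 91) = 139*(-⅒ + 91) = 139*(909/10) = 126351/10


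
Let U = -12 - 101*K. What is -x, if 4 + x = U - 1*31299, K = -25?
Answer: 28790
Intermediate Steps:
U = 2513 (U = -12 - 101*(-25) = -12 + 2525 = 2513)
x = -28790 (x = -4 + (2513 - 1*31299) = -4 + (2513 - 31299) = -4 - 28786 = -28790)
-x = -1*(-28790) = 28790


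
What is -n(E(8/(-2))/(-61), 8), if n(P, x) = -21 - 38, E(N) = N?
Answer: 59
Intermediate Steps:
n(P, x) = -59
-n(E(8/(-2))/(-61), 8) = -1*(-59) = 59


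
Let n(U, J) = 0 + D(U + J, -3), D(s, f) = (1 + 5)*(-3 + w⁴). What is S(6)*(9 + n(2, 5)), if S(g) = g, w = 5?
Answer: 22446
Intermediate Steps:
D(s, f) = 3732 (D(s, f) = (1 + 5)*(-3 + 5⁴) = 6*(-3 + 625) = 6*622 = 3732)
n(U, J) = 3732 (n(U, J) = 0 + 3732 = 3732)
S(6)*(9 + n(2, 5)) = 6*(9 + 3732) = 6*3741 = 22446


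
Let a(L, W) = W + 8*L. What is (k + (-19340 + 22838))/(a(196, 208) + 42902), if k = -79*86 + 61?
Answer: -3235/44678 ≈ -0.072407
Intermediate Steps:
k = -6733 (k = -6794 + 61 = -6733)
(k + (-19340 + 22838))/(a(196, 208) + 42902) = (-6733 + (-19340 + 22838))/((208 + 8*196) + 42902) = (-6733 + 3498)/((208 + 1568) + 42902) = -3235/(1776 + 42902) = -3235/44678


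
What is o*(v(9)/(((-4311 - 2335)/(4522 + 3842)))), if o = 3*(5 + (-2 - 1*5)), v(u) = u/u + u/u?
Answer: 50184/3323 ≈ 15.102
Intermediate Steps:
v(u) = 2 (v(u) = 1 + 1 = 2)
o = -6 (o = 3*(5 + (-2 - 5)) = 3*(5 - 7) = 3*(-2) = -6)
o*(v(9)/(((-4311 - 2335)/(4522 + 3842)))) = -12/((-4311 - 2335)/(4522 + 3842)) = -12/((-6646/8364)) = -12/((-6646*1/8364)) = -12/(-3323/4182) = -12*(-4182)/3323 = -6*(-8364/3323) = 50184/3323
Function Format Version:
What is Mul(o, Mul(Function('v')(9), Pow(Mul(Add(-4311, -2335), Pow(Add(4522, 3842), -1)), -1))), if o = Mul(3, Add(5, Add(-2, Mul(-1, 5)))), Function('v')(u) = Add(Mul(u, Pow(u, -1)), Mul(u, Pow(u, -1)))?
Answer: Rational(50184, 3323) ≈ 15.102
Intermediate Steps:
Function('v')(u) = 2 (Function('v')(u) = Add(1, 1) = 2)
o = -6 (o = Mul(3, Add(5, Add(-2, -5))) = Mul(3, Add(5, -7)) = Mul(3, -2) = -6)
Mul(o, Mul(Function('v')(9), Pow(Mul(Add(-4311, -2335), Pow(Add(4522, 3842), -1)), -1))) = Mul(-6, Mul(2, Pow(Mul(Add(-4311, -2335), Pow(Add(4522, 3842), -1)), -1))) = Mul(-6, Mul(2, Pow(Mul(-6646, Pow(8364, -1)), -1))) = Mul(-6, Mul(2, Pow(Mul(-6646, Rational(1, 8364)), -1))) = Mul(-6, Mul(2, Pow(Rational(-3323, 4182), -1))) = Mul(-6, Mul(2, Rational(-4182, 3323))) = Mul(-6, Rational(-8364, 3323)) = Rational(50184, 3323)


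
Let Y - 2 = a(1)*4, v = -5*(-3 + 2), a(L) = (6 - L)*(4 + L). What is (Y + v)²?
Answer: 11449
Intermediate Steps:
a(L) = (4 + L)*(6 - L)
v = 5 (v = -5*(-1) = 5)
Y = 102 (Y = 2 + (24 - 1*1² + 2*1)*4 = 2 + (24 - 1*1 + 2)*4 = 2 + (24 - 1 + 2)*4 = 2 + 25*4 = 2 + 100 = 102)
(Y + v)² = (102 + 5)² = 107² = 11449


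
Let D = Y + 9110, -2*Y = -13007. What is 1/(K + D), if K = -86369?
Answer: -2/141511 ≈ -1.4133e-5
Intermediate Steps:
Y = 13007/2 (Y = -½*(-13007) = 13007/2 ≈ 6503.5)
D = 31227/2 (D = 13007/2 + 9110 = 31227/2 ≈ 15614.)
1/(K + D) = 1/(-86369 + 31227/2) = 1/(-141511/2) = -2/141511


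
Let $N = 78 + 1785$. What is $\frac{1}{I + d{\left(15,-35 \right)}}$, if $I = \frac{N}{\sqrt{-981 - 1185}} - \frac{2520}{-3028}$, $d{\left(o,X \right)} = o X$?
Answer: $- \frac{72289964810}{38113060656759} + \frac{751267239 i \sqrt{6}}{12704353552253} \approx -0.0018967 + 0.00014485 i$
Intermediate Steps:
$N = 1863$
$d{\left(o,X \right)} = X o$
$I = \frac{630}{757} - \frac{621 i \sqrt{6}}{38}$ ($I = \frac{1863}{\sqrt{-981 - 1185}} - \frac{2520}{-3028} = \frac{1863}{\sqrt{-2166}} - - \frac{630}{757} = \frac{1863}{19 i \sqrt{6}} + \frac{630}{757} = 1863 \left(- \frac{i \sqrt{6}}{114}\right) + \frac{630}{757} = - \frac{621 i \sqrt{6}}{38} + \frac{630}{757} = \frac{630}{757} - \frac{621 i \sqrt{6}}{38} \approx 0.83223 - 40.03 i$)
$\frac{1}{I + d{\left(15,-35 \right)}} = \frac{1}{\left(\frac{630}{757} - \frac{621 i \sqrt{6}}{38}\right) - 525} = \frac{1}{- \frac{396795}{757} - \frac{621 i \sqrt{6}}{38}}$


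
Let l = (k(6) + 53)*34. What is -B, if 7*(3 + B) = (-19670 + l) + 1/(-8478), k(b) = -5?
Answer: 21872029/8478 ≈ 2579.9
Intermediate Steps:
l = 1632 (l = (-5 + 53)*34 = 48*34 = 1632)
B = -21872029/8478 (B = -3 + ((-19670 + 1632) + 1/(-8478))/7 = -3 + (-18038 - 1/8478)/7 = -3 + (⅐)*(-152926165/8478) = -3 - 21846595/8478 = -21872029/8478 ≈ -2579.9)
-B = -1*(-21872029/8478) = 21872029/8478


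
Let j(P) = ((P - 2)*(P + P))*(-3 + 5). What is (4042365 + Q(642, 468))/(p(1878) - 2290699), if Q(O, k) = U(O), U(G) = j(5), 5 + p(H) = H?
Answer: -1347475/762942 ≈ -1.7662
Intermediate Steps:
p(H) = -5 + H
j(P) = 4*P*(-2 + P) (j(P) = ((-2 + P)*(2*P))*2 = (2*P*(-2 + P))*2 = 4*P*(-2 + P))
U(G) = 60 (U(G) = 4*5*(-2 + 5) = 4*5*3 = 60)
Q(O, k) = 60
(4042365 + Q(642, 468))/(p(1878) - 2290699) = (4042365 + 60)/((-5 + 1878) - 2290699) = 4042425/(1873 - 2290699) = 4042425/(-2288826) = 4042425*(-1/2288826) = -1347475/762942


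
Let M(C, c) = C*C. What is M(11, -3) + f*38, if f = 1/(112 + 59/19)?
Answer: 265349/2187 ≈ 121.33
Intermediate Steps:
M(C, c) = C²
f = 19/2187 (f = 1/(112 + 59*(1/19)) = 1/(112 + 59/19) = 1/(2187/19) = 19/2187 ≈ 0.0086877)
M(11, -3) + f*38 = 11² + (19/2187)*38 = 121 + 722/2187 = 265349/2187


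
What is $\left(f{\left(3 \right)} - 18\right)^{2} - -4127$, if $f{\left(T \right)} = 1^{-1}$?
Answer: $4416$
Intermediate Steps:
$f{\left(T \right)} = 1$
$\left(f{\left(3 \right)} - 18\right)^{2} - -4127 = \left(1 - 18\right)^{2} - -4127 = \left(-17\right)^{2} + 4127 = 289 + 4127 = 4416$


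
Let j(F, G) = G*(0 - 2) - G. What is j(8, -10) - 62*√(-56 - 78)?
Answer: 30 - 62*I*√134 ≈ 30.0 - 717.7*I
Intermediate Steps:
j(F, G) = -3*G (j(F, G) = G*(-2) - G = -2*G - G = -3*G)
j(8, -10) - 62*√(-56 - 78) = -3*(-10) - 62*√(-56 - 78) = 30 - 62*I*√134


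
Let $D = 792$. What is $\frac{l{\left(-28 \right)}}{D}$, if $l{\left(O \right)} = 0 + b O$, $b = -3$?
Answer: $\frac{7}{66} \approx 0.10606$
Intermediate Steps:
$l{\left(O \right)} = - 3 O$ ($l{\left(O \right)} = 0 - 3 O = - 3 O$)
$\frac{l{\left(-28 \right)}}{D} = \frac{\left(-3\right) \left(-28\right)}{792} = 84 \cdot \frac{1}{792} = \frac{7}{66}$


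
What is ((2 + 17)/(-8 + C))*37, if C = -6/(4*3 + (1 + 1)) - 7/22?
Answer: -108262/1347 ≈ -80.373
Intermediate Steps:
C = -115/154 (C = -6/(12 + 2) - 7*1/22 = -6/14 - 7/22 = -6*1/14 - 7/22 = -3/7 - 7/22 = -115/154 ≈ -0.74675)
((2 + 17)/(-8 + C))*37 = ((2 + 17)/(-8 - 115/154))*37 = (19/(-1347/154))*37 = -154/1347*19*37 = -2926/1347*37 = -108262/1347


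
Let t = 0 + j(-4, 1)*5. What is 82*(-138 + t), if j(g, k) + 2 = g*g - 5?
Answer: -7626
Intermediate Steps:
j(g, k) = -7 + g**2 (j(g, k) = -2 + (g*g - 5) = -2 + (g**2 - 5) = -2 + (-5 + g**2) = -7 + g**2)
t = 45 (t = 0 + (-7 + (-4)**2)*5 = 0 + (-7 + 16)*5 = 0 + 9*5 = 0 + 45 = 45)
82*(-138 + t) = 82*(-138 + 45) = 82*(-93) = -7626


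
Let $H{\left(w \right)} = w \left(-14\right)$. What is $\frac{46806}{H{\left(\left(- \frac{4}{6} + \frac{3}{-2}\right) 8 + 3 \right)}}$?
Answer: $\frac{70209}{301} \approx 233.25$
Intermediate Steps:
$H{\left(w \right)} = - 14 w$
$\frac{46806}{H{\left(\left(- \frac{4}{6} + \frac{3}{-2}\right) 8 + 3 \right)}} = \frac{46806}{\left(-14\right) \left(\left(- \frac{4}{6} + \frac{3}{-2}\right) 8 + 3\right)} = \frac{46806}{\left(-14\right) \left(\left(\left(-4\right) \frac{1}{6} + 3 \left(- \frac{1}{2}\right)\right) 8 + 3\right)} = \frac{46806}{\left(-14\right) \left(\left(- \frac{2}{3} - \frac{3}{2}\right) 8 + 3\right)} = \frac{46806}{\left(-14\right) \left(\left(- \frac{13}{6}\right) 8 + 3\right)} = \frac{46806}{\left(-14\right) \left(- \frac{52}{3} + 3\right)} = \frac{46806}{\left(-14\right) \left(- \frac{43}{3}\right)} = \frac{46806}{\frac{602}{3}} = 46806 \cdot \frac{3}{602} = \frac{70209}{301}$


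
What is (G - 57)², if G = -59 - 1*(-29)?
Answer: 7569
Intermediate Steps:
G = -30 (G = -59 + 29 = -30)
(G - 57)² = (-30 - 57)² = (-87)² = 7569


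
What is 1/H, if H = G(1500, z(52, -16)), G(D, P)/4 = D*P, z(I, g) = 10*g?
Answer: -1/960000 ≈ -1.0417e-6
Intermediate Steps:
G(D, P) = 4*D*P (G(D, P) = 4*(D*P) = 4*D*P)
H = -960000 (H = 4*1500*(10*(-16)) = 4*1500*(-160) = -960000)
1/H = 1/(-960000) = -1/960000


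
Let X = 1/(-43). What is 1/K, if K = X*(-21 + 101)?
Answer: -43/80 ≈ -0.53750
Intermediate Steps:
X = -1/43 ≈ -0.023256
K = -80/43 (K = -(-21 + 101)/43 = -1/43*80 = -80/43 ≈ -1.8605)
1/K = 1/(-80/43) = -43/80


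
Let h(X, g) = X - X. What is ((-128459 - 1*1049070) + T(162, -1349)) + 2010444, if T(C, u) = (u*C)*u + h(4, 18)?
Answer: 295640677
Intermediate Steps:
h(X, g) = 0
T(C, u) = C*u² (T(C, u) = (u*C)*u + 0 = (C*u)*u + 0 = C*u² + 0 = C*u²)
((-128459 - 1*1049070) + T(162, -1349)) + 2010444 = ((-128459 - 1*1049070) + 162*(-1349)²) + 2010444 = ((-128459 - 1049070) + 162*1819801) + 2010444 = (-1177529 + 294807762) + 2010444 = 293630233 + 2010444 = 295640677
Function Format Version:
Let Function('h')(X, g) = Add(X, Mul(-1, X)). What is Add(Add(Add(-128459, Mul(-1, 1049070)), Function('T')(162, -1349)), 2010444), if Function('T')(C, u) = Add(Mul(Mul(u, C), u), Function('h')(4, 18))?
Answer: 295640677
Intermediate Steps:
Function('h')(X, g) = 0
Function('T')(C, u) = Mul(C, Pow(u, 2)) (Function('T')(C, u) = Add(Mul(Mul(u, C), u), 0) = Add(Mul(Mul(C, u), u), 0) = Add(Mul(C, Pow(u, 2)), 0) = Mul(C, Pow(u, 2)))
Add(Add(Add(-128459, Mul(-1, 1049070)), Function('T')(162, -1349)), 2010444) = Add(Add(Add(-128459, Mul(-1, 1049070)), Mul(162, Pow(-1349, 2))), 2010444) = Add(Add(Add(-128459, -1049070), Mul(162, 1819801)), 2010444) = Add(Add(-1177529, 294807762), 2010444) = Add(293630233, 2010444) = 295640677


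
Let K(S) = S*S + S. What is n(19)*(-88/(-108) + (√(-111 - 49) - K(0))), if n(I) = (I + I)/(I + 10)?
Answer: 836/783 + 152*I*√10/29 ≈ 1.0677 + 16.575*I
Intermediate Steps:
K(S) = S + S² (K(S) = S² + S = S + S²)
n(I) = 2*I/(10 + I) (n(I) = (2*I)/(10 + I) = 2*I/(10 + I))
n(19)*(-88/(-108) + (√(-111 - 49) - K(0))) = (2*19/(10 + 19))*(-88/(-108) + (√(-111 - 49) - 0*(1 + 0))) = (2*19/29)*(-88*(-1/108) + (√(-160) - 0)) = (2*19*(1/29))*(22/27 + (4*I*√10 - 1*0)) = 38*(22/27 + (4*I*√10 + 0))/29 = 38*(22/27 + 4*I*√10)/29 = 836/783 + 152*I*√10/29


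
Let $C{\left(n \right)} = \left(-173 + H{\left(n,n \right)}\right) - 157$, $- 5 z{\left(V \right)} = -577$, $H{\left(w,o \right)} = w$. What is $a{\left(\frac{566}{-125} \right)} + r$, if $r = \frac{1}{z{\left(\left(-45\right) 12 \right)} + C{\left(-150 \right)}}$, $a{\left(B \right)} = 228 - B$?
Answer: $\frac{52986693}{227875} \approx 232.53$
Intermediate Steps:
$z{\left(V \right)} = \frac{577}{5}$ ($z{\left(V \right)} = \left(- \frac{1}{5}\right) \left(-577\right) = \frac{577}{5}$)
$C{\left(n \right)} = -330 + n$ ($C{\left(n \right)} = \left(-173 + n\right) - 157 = -330 + n$)
$r = - \frac{5}{1823}$ ($r = \frac{1}{\frac{577}{5} - 480} = \frac{1}{- \frac{1823}{5}} = - \frac{5}{1823} \approx -0.0027427$)
$a{\left(\frac{566}{-125} \right)} + r = \left(228 - \frac{566}{-125}\right) - \frac{5}{1823} = \left(228 - 566 \left(- \frac{1}{125}\right)\right) - \frac{5}{1823} = \left(228 - - \frac{566}{125}\right) - \frac{5}{1823} = \left(228 + \frac{566}{125}\right) - \frac{5}{1823} = \frac{29066}{125} - \frac{5}{1823} = \frac{52986693}{227875}$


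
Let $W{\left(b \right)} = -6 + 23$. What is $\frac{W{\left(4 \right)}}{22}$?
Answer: $\frac{17}{22} \approx 0.77273$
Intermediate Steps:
$W{\left(b \right)} = 17$
$\frac{W{\left(4 \right)}}{22} = \frac{1}{22} \cdot 17 = \frac{17}{22}$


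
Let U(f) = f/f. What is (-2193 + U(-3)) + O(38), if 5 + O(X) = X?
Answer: -2159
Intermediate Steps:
U(f) = 1
O(X) = -5 + X
(-2193 + U(-3)) + O(38) = (-2193 + 1) + (-5 + 38) = -2192 + 33 = -2159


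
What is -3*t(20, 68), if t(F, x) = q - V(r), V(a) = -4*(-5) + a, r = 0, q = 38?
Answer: -54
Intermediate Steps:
V(a) = 20 + a
t(F, x) = 18 (t(F, x) = 38 - (20 + 0) = 38 - 1*20 = 38 - 20 = 18)
-3*t(20, 68) = -3*18 = -54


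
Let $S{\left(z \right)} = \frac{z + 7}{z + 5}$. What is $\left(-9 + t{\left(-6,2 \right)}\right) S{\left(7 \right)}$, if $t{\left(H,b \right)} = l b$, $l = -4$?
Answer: $- \frac{119}{6} \approx -19.833$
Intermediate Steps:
$t{\left(H,b \right)} = - 4 b$
$S{\left(z \right)} = \frac{7 + z}{5 + z}$
$\left(-9 + t{\left(-6,2 \right)}\right) S{\left(7 \right)} = \left(-9 - 8\right) \frac{7 + 7}{5 + 7} = \left(-9 - 8\right) \frac{1}{12} \cdot 14 = - 17 \cdot \frac{1}{12} \cdot 14 = \left(-17\right) \frac{7}{6} = - \frac{119}{6}$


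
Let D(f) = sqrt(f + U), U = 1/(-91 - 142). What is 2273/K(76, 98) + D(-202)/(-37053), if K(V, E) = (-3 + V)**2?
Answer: 2273/5329 - I*sqrt(10966611)/8633349 ≈ 0.42653 - 0.00038358*I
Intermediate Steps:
U = -1/233 (U = 1/(-233) = -1/233 ≈ -0.0042918)
D(f) = sqrt(-1/233 + f) (D(f) = sqrt(f - 1/233) = sqrt(-1/233 + f))
2273/K(76, 98) + D(-202)/(-37053) = 2273/((-3 + 76)**2) + (sqrt(-233 + 54289*(-202))/233)/(-37053) = 2273/(73**2) + (sqrt(-233 - 10966378)/233)*(-1/37053) = 2273/5329 + (sqrt(-10966611)/233)*(-1/37053) = 2273*(1/5329) + ((I*sqrt(10966611))/233)*(-1/37053) = 2273/5329 + (I*sqrt(10966611)/233)*(-1/37053) = 2273/5329 - I*sqrt(10966611)/8633349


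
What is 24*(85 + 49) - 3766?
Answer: -550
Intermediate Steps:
24*(85 + 49) - 3766 = 24*134 - 3766 = 3216 - 3766 = -550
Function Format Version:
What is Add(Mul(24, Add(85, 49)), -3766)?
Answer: -550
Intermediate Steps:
Add(Mul(24, Add(85, 49)), -3766) = Add(Mul(24, 134), -3766) = Add(3216, -3766) = -550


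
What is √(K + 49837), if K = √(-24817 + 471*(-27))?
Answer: √(49837 + 7*I*√766) ≈ 223.24 + 0.4339*I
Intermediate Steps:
K = 7*I*√766 (K = √(-24817 - 12717) = √(-37534) = 7*I*√766 ≈ 193.74*I)
√(K + 49837) = √(7*I*√766 + 49837) = √(49837 + 7*I*√766)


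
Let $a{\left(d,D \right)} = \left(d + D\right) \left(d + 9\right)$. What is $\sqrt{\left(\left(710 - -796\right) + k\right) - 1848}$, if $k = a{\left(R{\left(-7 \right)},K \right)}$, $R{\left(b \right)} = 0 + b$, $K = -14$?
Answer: $8 i \sqrt{6} \approx 19.596 i$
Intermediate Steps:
$R{\left(b \right)} = b$
$a{\left(d,D \right)} = \left(9 + d\right) \left(D + d\right)$ ($a{\left(d,D \right)} = \left(D + d\right) \left(9 + d\right) = \left(9 + d\right) \left(D + d\right)$)
$k = -42$ ($k = \left(-7\right)^{2} + 9 \left(-14\right) + 9 \left(-7\right) - -98 = 49 - 126 - 63 + 98 = -42$)
$\sqrt{\left(\left(710 - -796\right) + k\right) - 1848} = \sqrt{\left(\left(710 - -796\right) - 42\right) - 1848} = \sqrt{\left(\left(710 + 796\right) - 42\right) - 1848} = \sqrt{\left(1506 - 42\right) - 1848} = \sqrt{1464 - 1848} = \sqrt{-384} = 8 i \sqrt{6}$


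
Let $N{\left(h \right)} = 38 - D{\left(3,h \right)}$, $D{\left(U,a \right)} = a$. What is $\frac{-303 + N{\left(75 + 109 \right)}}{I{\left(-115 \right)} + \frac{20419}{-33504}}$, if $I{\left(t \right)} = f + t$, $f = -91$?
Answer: $\frac{15043296}{6922243} \approx 2.1732$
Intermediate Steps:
$I{\left(t \right)} = -91 + t$
$N{\left(h \right)} = 38 - h$
$\frac{-303 + N{\left(75 + 109 \right)}}{I{\left(-115 \right)} + \frac{20419}{-33504}} = \frac{-303 + \left(38 - \left(75 + 109\right)\right)}{\left(-91 - 115\right) + \frac{20419}{-33504}} = \frac{-303 + \left(38 - 184\right)}{-206 + 20419 \left(- \frac{1}{33504}\right)} = \frac{-303 + \left(38 - 184\right)}{-206 - \frac{20419}{33504}} = \frac{-303 - 146}{- \frac{6922243}{33504}} = \left(-449\right) \left(- \frac{33504}{6922243}\right) = \frac{15043296}{6922243}$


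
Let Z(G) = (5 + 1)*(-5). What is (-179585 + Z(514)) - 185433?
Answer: -365048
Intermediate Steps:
Z(G) = -30 (Z(G) = 6*(-5) = -30)
(-179585 + Z(514)) - 185433 = (-179585 - 30) - 185433 = -179615 - 185433 = -365048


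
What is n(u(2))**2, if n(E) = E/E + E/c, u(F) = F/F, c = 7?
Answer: 64/49 ≈ 1.3061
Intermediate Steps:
u(F) = 1
n(E) = 1 + E/7 (n(E) = E/E + E/7 = 1 + E*(1/7) = 1 + E/7)
n(u(2))**2 = (1 + (1/7)*1)**2 = (1 + 1/7)**2 = (8/7)**2 = 64/49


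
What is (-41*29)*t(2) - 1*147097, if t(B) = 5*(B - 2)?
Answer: -147097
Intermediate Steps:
t(B) = -10 + 5*B (t(B) = 5*(-2 + B) = -10 + 5*B)
(-41*29)*t(2) - 1*147097 = (-41*29)*(-10 + 5*2) - 1*147097 = -1189*(-10 + 10) - 147097 = -1189*0 - 147097 = 0 - 147097 = -147097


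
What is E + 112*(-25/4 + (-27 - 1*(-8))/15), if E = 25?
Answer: -12253/15 ≈ -816.87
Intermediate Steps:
E + 112*(-25/4 + (-27 - 1*(-8))/15) = 25 + 112*(-25/4 + (-27 - 1*(-8))/15) = 25 + 112*(-25*¼ + (-27 + 8)*(1/15)) = 25 + 112*(-25/4 - 19*1/15) = 25 + 112*(-25/4 - 19/15) = 25 + 112*(-451/60) = 25 - 12628/15 = -12253/15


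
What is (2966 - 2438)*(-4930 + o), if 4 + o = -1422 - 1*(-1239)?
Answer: -2701776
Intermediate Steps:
o = -187 (o = -4 + (-1422 - 1*(-1239)) = -4 + (-1422 + 1239) = -4 - 183 = -187)
(2966 - 2438)*(-4930 + o) = (2966 - 2438)*(-4930 - 187) = 528*(-5117) = -2701776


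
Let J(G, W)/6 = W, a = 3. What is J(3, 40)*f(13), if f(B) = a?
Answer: 720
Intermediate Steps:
J(G, W) = 6*W
f(B) = 3
J(3, 40)*f(13) = (6*40)*3 = 240*3 = 720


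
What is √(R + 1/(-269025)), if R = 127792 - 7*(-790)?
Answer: √385964260238289/53805 ≈ 365.13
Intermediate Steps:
R = 133322 (R = 127792 - 1*(-5530) = 127792 + 5530 = 133322)
√(R + 1/(-269025)) = √(133322 + 1/(-269025)) = √(133322 - 1/269025) = √(35866951049/269025) = √385964260238289/53805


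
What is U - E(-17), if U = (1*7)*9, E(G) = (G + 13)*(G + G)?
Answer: -73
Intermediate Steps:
E(G) = 2*G*(13 + G) (E(G) = (13 + G)*(2*G) = 2*G*(13 + G))
U = 63 (U = 7*9 = 63)
U - E(-17) = 63 - 2*(-17)*(13 - 17) = 63 - 2*(-17)*(-4) = 63 - 1*136 = 63 - 136 = -73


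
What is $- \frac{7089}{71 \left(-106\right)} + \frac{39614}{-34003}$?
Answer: $- \frac{57087697}{255906578} \approx -0.22308$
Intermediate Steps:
$- \frac{7089}{71 \left(-106\right)} + \frac{39614}{-34003} = - \frac{7089}{-7526} + 39614 \left(- \frac{1}{34003}\right) = \left(-7089\right) \left(- \frac{1}{7526}\right) - \frac{39614}{34003} = \frac{7089}{7526} - \frac{39614}{34003} = - \frac{57087697}{255906578}$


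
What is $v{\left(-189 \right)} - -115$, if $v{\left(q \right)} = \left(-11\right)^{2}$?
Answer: $236$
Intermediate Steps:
$v{\left(q \right)} = 121$
$v{\left(-189 \right)} - -115 = 121 - -115 = 121 + 115 = 236$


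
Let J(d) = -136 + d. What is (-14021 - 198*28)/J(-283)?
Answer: 19565/419 ≈ 46.695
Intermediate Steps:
(-14021 - 198*28)/J(-283) = (-14021 - 198*28)/(-136 - 283) = (-14021 - 1*5544)/(-419) = (-14021 - 5544)*(-1/419) = -19565*(-1/419) = 19565/419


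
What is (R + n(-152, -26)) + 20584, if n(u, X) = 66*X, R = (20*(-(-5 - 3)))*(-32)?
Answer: 13748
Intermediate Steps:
R = -5120 (R = (20*(-1*(-8)))*(-32) = (20*8)*(-32) = 160*(-32) = -5120)
(R + n(-152, -26)) + 20584 = (-5120 + 66*(-26)) + 20584 = (-5120 - 1716) + 20584 = -6836 + 20584 = 13748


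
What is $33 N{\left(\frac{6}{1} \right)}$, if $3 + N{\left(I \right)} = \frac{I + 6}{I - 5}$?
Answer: $297$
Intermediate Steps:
$N{\left(I \right)} = -3 + \frac{6 + I}{-5 + I}$ ($N{\left(I \right)} = -3 + \frac{I + 6}{I - 5} = -3 + \frac{6 + I}{-5 + I}$)
$33 N{\left(\frac{6}{1} \right)} = 33 \frac{21 - 2 \cdot \frac{6}{1}}{-5 + \frac{6}{1}} = 33 \frac{21 - 2 \cdot 6 \cdot 1}{-5 + 6 \cdot 1} = 33 \frac{21 - 12}{-5 + 6} = 33 \frac{21 - 12}{1} = 33 \cdot 1 \cdot 9 = 33 \cdot 9 = 297$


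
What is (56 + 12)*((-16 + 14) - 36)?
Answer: -2584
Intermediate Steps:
(56 + 12)*((-16 + 14) - 36) = 68*(-2 - 36) = 68*(-38) = -2584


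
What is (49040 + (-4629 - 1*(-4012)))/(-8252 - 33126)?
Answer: -48423/41378 ≈ -1.1703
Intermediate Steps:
(49040 + (-4629 - 1*(-4012)))/(-8252 - 33126) = (49040 + (-4629 + 4012))/(-41378) = (49040 - 617)*(-1/41378) = 48423*(-1/41378) = -48423/41378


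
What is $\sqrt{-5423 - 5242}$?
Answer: $3 i \sqrt{1185} \approx 103.27 i$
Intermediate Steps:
$\sqrt{-5423 - 5242} = \sqrt{-10665} = 3 i \sqrt{1185}$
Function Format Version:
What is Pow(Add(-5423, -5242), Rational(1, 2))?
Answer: Mul(3, I, Pow(1185, Rational(1, 2))) ≈ Mul(103.27, I)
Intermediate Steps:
Pow(Add(-5423, -5242), Rational(1, 2)) = Pow(-10665, Rational(1, 2)) = Mul(3, I, Pow(1185, Rational(1, 2)))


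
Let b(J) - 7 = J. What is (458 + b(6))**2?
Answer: 221841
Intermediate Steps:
b(J) = 7 + J
(458 + b(6))**2 = (458 + (7 + 6))**2 = (458 + 13)**2 = 471**2 = 221841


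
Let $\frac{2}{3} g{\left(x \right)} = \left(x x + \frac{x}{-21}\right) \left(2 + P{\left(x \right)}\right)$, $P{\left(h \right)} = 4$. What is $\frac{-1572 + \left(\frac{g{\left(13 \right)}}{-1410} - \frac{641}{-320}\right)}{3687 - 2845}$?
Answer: $- \frac{165402423}{88645760} \approx -1.8659$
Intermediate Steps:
$g{\left(x \right)} = 9 x^{2} - \frac{3 x}{7}$ ($g{\left(x \right)} = \frac{3 \left(x x + \frac{x}{-21}\right) \left(2 + 4\right)}{2} = \frac{3 \left(x^{2} + x \left(- \frac{1}{21}\right)\right) 6}{2} = \frac{3 \left(x^{2} - \frac{x}{21}\right) 6}{2} = \frac{3 \left(6 x^{2} - \frac{2 x}{7}\right)}{2} = 9 x^{2} - \frac{3 x}{7}$)
$\frac{-1572 + \left(\frac{g{\left(13 \right)}}{-1410} - \frac{641}{-320}\right)}{3687 - 2845} = \frac{-1572 + \left(\frac{\frac{3}{7} \cdot 13 \left(-1 + 21 \cdot 13\right)}{-1410} - \frac{641}{-320}\right)}{3687 - 2845} = \frac{-1572 + \left(\frac{3}{7} \cdot 13 \left(-1 + 273\right) \left(- \frac{1}{1410}\right) - - \frac{641}{320}\right)}{842} = \left(-1572 + \left(\frac{3}{7} \cdot 13 \cdot 272 \left(- \frac{1}{1410}\right) + \frac{641}{320}\right)\right) \frac{1}{842} = \left(-1572 + \left(\frac{10608}{7} \left(- \frac{1}{1410}\right) + \frac{641}{320}\right)\right) \frac{1}{842} = \left(-1572 + \left(- \frac{1768}{1645} + \frac{641}{320}\right)\right) \frac{1}{842} = \left(-1572 + \frac{97737}{105280}\right) \frac{1}{842} = \left(- \frac{165402423}{105280}\right) \frac{1}{842} = - \frac{165402423}{88645760}$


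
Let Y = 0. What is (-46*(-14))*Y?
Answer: 0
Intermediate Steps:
(-46*(-14))*Y = -46*(-14)*0 = 644*0 = 0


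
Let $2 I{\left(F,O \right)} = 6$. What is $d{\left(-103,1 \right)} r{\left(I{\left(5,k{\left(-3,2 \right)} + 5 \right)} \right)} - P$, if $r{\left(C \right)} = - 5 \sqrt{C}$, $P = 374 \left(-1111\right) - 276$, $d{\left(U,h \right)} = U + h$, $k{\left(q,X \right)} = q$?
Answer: $415790 + 510 \sqrt{3} \approx 4.1667 \cdot 10^{5}$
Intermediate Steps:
$I{\left(F,O \right)} = 3$ ($I{\left(F,O \right)} = \frac{1}{2} \cdot 6 = 3$)
$P = -415790$ ($P = -415514 - 276 = -415790$)
$d{\left(-103,1 \right)} r{\left(I{\left(5,k{\left(-3,2 \right)} + 5 \right)} \right)} - P = \left(-103 + 1\right) \left(- 5 \sqrt{3}\right) - -415790 = - 102 \left(- 5 \sqrt{3}\right) + 415790 = 510 \sqrt{3} + 415790 = 415790 + 510 \sqrt{3}$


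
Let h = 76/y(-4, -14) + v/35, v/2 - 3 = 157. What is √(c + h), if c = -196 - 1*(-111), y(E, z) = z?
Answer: I*√3983/7 ≈ 9.0159*I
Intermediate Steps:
v = 320 (v = 6 + 2*157 = 6 + 314 = 320)
c = -85 (c = -196 + 111 = -85)
h = 26/7 (h = 76/(-14) + 320/35 = 76*(-1/14) + 320*(1/35) = -38/7 + 64/7 = 26/7 ≈ 3.7143)
√(c + h) = √(-85 + 26/7) = √(-569/7) = I*√3983/7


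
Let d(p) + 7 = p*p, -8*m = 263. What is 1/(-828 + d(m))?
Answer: 64/15729 ≈ 0.0040689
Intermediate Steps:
m = -263/8 (m = -1/8*263 = -263/8 ≈ -32.875)
d(p) = -7 + p**2 (d(p) = -7 + p*p = -7 + p**2)
1/(-828 + d(m)) = 1/(-828 + (-7 + (-263/8)**2)) = 1/(-828 + (-7 + 69169/64)) = 1/(-828 + 68721/64) = 1/(15729/64) = 64/15729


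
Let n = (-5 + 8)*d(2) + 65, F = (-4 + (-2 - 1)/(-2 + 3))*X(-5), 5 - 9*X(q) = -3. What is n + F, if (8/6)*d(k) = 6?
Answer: 1301/18 ≈ 72.278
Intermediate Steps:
X(q) = 8/9 (X(q) = 5/9 - 1/9*(-3) = 5/9 + 1/3 = 8/9)
d(k) = 9/2 (d(k) = (3/4)*6 = 9/2)
F = -56/9 (F = (-4 + (-2 - 1)/(-2 + 3))*(8/9) = (-4 - 3/1)*(8/9) = (-4 - 3*1)*(8/9) = (-4 - 3)*(8/9) = -7*8/9 = -56/9 ≈ -6.2222)
n = 157/2 (n = (-5 + 8)*(9/2) + 65 = 3*(9/2) + 65 = 27/2 + 65 = 157/2 ≈ 78.500)
n + F = 157/2 - 56/9 = 1301/18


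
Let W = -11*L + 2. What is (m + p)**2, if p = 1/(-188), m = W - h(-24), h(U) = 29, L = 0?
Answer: 25775929/35344 ≈ 729.29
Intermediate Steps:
W = 2 (W = -11*0 + 2 = 0 + 2 = 2)
m = -27 (m = 2 - 1*29 = 2 - 29 = -27)
p = -1/188 ≈ -0.0053191
(m + p)**2 = (-27 - 1/188)**2 = (-5077/188)**2 = 25775929/35344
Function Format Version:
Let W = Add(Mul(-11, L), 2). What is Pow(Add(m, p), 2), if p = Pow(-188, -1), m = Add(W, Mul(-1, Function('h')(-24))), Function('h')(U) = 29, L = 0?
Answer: Rational(25775929, 35344) ≈ 729.29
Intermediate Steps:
W = 2 (W = Add(Mul(-11, 0), 2) = Add(0, 2) = 2)
m = -27 (m = Add(2, Mul(-1, 29)) = Add(2, -29) = -27)
p = Rational(-1, 188) ≈ -0.0053191
Pow(Add(m, p), 2) = Pow(Add(-27, Rational(-1, 188)), 2) = Pow(Rational(-5077, 188), 2) = Rational(25775929, 35344)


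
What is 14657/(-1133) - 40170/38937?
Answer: -205404073/14705207 ≈ -13.968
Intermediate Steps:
14657/(-1133) - 40170/38937 = 14657*(-1/1133) - 40170*1/38937 = -14657/1133 - 13390/12979 = -205404073/14705207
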